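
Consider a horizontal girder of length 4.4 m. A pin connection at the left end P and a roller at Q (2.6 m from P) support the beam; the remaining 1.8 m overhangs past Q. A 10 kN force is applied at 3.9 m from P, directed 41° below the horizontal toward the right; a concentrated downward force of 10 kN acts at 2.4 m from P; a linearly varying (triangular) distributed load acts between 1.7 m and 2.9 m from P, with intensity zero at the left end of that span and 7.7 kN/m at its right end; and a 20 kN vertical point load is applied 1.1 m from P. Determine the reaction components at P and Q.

Resultant of the triangular load: ½ × 7.7 × 1.2 = 4.62 kN, acting at 2.5 m from P (one-third of the span from the peak).
Moments about P: Q_y·2.6 − 10·sin41°·3.9 − 10·2.4 − (½·7.7·1.2)·2.5 − 20·1.1 = 0 → Q_y = 83.1363/2.6 = 31.9755 ≈ 31.98 kN.
ΣF_y = 0: P_y + 31.9755 − 10·sin41° − 10 − ½·7.7·1.2 − 20 = 0 → P_y = 9.205 kN.
ΣF_x = 0: P_x + 10·cos41° = 0 → P_x = -7.547 kN.

P_x = -7.547 kN, P_y = 9.205 kN, Q_y = 31.98 kN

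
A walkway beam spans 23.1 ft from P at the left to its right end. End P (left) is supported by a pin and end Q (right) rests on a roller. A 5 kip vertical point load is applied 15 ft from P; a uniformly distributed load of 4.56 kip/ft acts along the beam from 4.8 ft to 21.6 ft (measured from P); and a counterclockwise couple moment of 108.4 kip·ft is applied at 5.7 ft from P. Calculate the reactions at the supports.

Resultant of the distributed load: 4.56 × 16.8 = 76.608 kip at 13.2 ft from P.
ΣM about P: Q_y·23.1 − 5·15 − (4.56·16.8)·13.2 + 108.4 = 0 → Q_y = 977.8256/23.1 = 42.3301 ≈ 42.33 kip.
ΣF_y = 0: P_y + 42.3301 − 5 − 4.56·16.8 = 0 → P_y = 39.28 kip.
ΣF_x = 0: no horizontal applied forces, so P_x = 0.

P_x = 0, P_y = 39.28 kip, Q_y = 42.33 kip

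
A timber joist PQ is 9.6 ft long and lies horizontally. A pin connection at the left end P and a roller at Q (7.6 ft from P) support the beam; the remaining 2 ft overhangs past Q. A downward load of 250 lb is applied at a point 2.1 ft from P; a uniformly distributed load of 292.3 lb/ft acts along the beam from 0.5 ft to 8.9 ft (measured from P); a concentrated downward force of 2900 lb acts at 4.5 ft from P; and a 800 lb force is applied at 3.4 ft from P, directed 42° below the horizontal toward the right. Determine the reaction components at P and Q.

Resultant of the distributed load: 292.3 × 8.4 = 2455.32 lb at 4.7 ft from P.
ΣM about P: Q_y·7.6 − 250·2.1 − (292.3·8.4)·4.7 − 2900·4.5 − 800·sin42°·3.4 = 0 → Q_y = 26935/7.6 = 3544.08 ≈ 3544 lb.
ΣF_y = 0: P_y + 3544.08 − 250 − 292.3·8.4 − 2900 − 800·sin42° = 0 → P_y = 2597 lb.
ΣF_x = 0: P_x + 800·cos42° = 0 → P_x = -594.5 lb.

P_x = -594.5 lb, P_y = 2597 lb, Q_y = 3544 lb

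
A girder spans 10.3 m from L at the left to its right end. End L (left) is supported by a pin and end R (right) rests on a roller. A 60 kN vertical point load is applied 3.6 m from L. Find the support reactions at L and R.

Moments about L: R_y·10.3 − 60·3.6 = 0 → R_y = 216/10.3 = 20.9709 ≈ 20.97 kN.
ΣF_y = 0: L_y + 20.9709 − 60 = 0 → L_y = 39.03 kN.
ΣF_x = 0: no horizontal applied forces, so L_x = 0.

L_x = 0, L_y = 39.03 kN, R_y = 20.97 kN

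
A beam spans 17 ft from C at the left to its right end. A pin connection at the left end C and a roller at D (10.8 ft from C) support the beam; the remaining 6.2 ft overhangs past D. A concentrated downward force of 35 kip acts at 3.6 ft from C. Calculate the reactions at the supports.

C_x = 0, C_y = 23.33 kip, D_y = 11.67 kip

ΣM about C: D_y·10.8 − 35·3.6 = 0 → D_y = 126/10.8 = 11.6667 ≈ 11.67 kip.
ΣF_y = 0: C_y + 11.6667 − 35 = 0 → C_y = 23.33 kip.
ΣF_x = 0: no horizontal applied forces, so C_x = 0.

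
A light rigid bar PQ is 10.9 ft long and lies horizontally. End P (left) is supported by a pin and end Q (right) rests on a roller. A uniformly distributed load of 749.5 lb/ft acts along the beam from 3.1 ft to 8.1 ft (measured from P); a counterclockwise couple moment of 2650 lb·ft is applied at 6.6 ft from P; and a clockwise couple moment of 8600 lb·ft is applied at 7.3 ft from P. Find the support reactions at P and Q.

P_x = 0, P_y = 1276 lb, Q_y = 2471 lb

Resultant of the distributed load: 749.5 × 5 = 3747.5 lb at 5.6 ft from P.
ΣM about P: Q_y·10.9 − (749.5·5)·5.6 + 2650 − 8600 = 0 → Q_y = 26936/10.9 = 2471.19 ≈ 2471 lb.
ΣF_y = 0: P_y + 2471.19 − 749.5·5 = 0 → P_y = 1276 lb.
ΣF_x = 0: no horizontal applied forces, so P_x = 0.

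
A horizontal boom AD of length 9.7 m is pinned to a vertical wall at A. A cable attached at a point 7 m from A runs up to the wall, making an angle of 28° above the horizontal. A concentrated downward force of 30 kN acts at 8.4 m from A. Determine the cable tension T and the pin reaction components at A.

ΣM about A: T·sin28°·7 − 30·8.4 = 0 → T = 252/(7·0.469472) = 76.6819 ≈ 76.68 kN.
ΣF_x = 0: A_x − T·cos28° = 0 → A_x = 76.6819 × 0.882948 = 67.71 kN.
ΣF_y = 0: A_y + T·sin28° − 30 = 0 → A_y = 30 − 76.6819 × 0.469472 = -6.000 kN.

T = 76.68 kN, A_x = 67.71 kN, A_y = -6.000 kN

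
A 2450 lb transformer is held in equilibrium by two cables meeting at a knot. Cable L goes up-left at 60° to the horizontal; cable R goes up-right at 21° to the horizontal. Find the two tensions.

ΣF_x = 0: −T_L·cos60° + T_R·cos21° = 0 → T_R = 0.535572·T_L.
ΣF_y = 0: T_L·sin60° + T_R·sin21° = 2450.
Substitute: T_L·(0.866025 + 0.535572·0.358368) = 2450 → T_L = 2315.78 ≈ 2316 lb.
Then T_R = 0.535572 × 2315.78 = 1240 lb.

T_L = 2316 lb, T_R = 1240 lb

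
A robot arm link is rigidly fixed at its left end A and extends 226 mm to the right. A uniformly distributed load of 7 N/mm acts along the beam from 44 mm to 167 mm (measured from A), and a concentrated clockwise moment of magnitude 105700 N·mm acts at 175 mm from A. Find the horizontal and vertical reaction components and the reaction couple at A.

Resultant of the distributed load: 7 × 123 = 861 N at 105.5 mm from A.
ΣF_x = 0: A_x = 0.
ΣF_y = 0: A_y − 7·123 = 0 → A_y = 861.0 N.
ΣM about A: M_A − (7·123)·105.5 − 105700 = 0 → M_A = 196500 N·mm.

A_x = 0, A_y = 861.0 N, M_A = 196500 N·mm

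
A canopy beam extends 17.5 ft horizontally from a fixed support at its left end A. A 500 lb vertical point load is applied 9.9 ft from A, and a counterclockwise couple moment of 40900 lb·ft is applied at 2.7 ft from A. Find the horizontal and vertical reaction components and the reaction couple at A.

A_x = 0, A_y = 500.0 lb, M_A = -35950 lb·ft

ΣF_x = 0: A_x = 0.
ΣF_y = 0: A_y − 500 = 0 → A_y = 500.0 lb.
ΣM about A: M_A − 500·9.9 + 40900 = 0 → M_A = -35950 lb·ft.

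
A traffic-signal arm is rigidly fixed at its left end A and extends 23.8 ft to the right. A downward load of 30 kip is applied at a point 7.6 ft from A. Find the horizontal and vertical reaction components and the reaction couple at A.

A_x = 0, A_y = 30.00 kip, M_A = 228.0 kip·ft

ΣF_x = 0: A_x = 0.
ΣF_y = 0: A_y − 30 = 0 → A_y = 30.00 kip.
ΣM about A: M_A − 30·7.6 = 0 → M_A = 228.0 kip·ft.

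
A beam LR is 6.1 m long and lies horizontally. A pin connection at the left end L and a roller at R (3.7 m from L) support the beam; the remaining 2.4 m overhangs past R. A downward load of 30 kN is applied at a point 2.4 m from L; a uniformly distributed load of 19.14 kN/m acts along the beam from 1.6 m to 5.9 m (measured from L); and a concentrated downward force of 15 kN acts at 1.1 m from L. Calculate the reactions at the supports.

L_x = 0, L_y = 19.97 kN, R_y = 107.3 kN

Resultant of the distributed load: 19.14 × 4.3 = 82.302 kN at 3.75 m from L.
Taking moments about L: R_y·3.7 − 30·2.4 − (19.14·4.3)·3.75 − 15·1.1 = 0 → R_y = 397.1325/3.7 = 107.333 ≈ 107.3 kN.
ΣF_y = 0: L_y + 107.333 − 30 − 19.14·4.3 − 15 = 0 → L_y = 19.97 kN.
ΣF_x = 0: no horizontal applied forces, so L_x = 0.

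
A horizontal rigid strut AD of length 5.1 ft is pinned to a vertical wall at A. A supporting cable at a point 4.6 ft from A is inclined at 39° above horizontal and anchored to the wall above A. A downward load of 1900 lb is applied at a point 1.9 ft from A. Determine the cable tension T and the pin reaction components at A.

T = 1247 lb, A_x = 969.1 lb, A_y = 1115 lb

ΣM about A: T·sin39°·4.6 − 1900·1.9 = 0 → T = 3610/(4.6·0.62932) = 1247.03 ≈ 1247 lb.
ΣF_x = 0: A_x − T·cos39° = 0 → A_x = 1247.03 × 0.777146 = 969.1 lb.
ΣF_y = 0: A_y + T·sin39° − 1900 = 0 → A_y = 1900 − 1247.03 × 0.62932 = 1115 lb.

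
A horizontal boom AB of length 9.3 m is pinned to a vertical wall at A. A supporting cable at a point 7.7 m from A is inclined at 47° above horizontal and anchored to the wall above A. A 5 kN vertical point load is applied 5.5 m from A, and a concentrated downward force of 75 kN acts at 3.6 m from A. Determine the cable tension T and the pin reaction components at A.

ΣM about A: T·sin47°·7.7 − 5·5.5 − 75·3.6 = 0 → T = 297.5/(7.7·0.731354) = 52.8285 ≈ 52.83 kN.
ΣF_x = 0: A_x − T·cos47° = 0 → A_x = 52.8285 × 0.681998 = 36.03 kN.
ΣF_y = 0: A_y + T·sin47° − 5 − 75 = 0 → A_y = 80 − 52.8285 × 0.731354 = 41.36 kN.

T = 52.83 kN, A_x = 36.03 kN, A_y = 41.36 kN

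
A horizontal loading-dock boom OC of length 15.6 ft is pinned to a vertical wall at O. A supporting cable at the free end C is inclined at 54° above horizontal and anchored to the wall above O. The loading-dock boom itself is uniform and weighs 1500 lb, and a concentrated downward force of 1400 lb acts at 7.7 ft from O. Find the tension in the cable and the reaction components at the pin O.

T = 1781 lb, O_x = 1047 lb, O_y = 1459 lb

ΣM about O: T·sin54°·15.6 − 1500·7.8 − 1400·7.7 = 0 → T = 22480/(15.6·0.809017) = 1781.21 ≈ 1781 lb.
ΣF_x = 0: O_x − T·cos54° = 0 → O_x = 1781.21 × 0.587785 = 1047 lb.
ΣF_y = 0: O_y + T·sin54° − 1500 − 1400 = 0 → O_y = 2900 − 1781.21 × 0.809017 = 1459 lb.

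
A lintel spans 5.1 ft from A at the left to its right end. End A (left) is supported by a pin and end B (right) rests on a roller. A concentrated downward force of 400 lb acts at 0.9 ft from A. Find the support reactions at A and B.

A_x = 0, A_y = 329.4 lb, B_y = 70.59 lb

Taking moments about A: B_y·5.1 − 400·0.9 = 0 → B_y = 360/5.1 = 70.5882 ≈ 70.59 lb.
ΣF_y = 0: A_y + 70.5882 − 400 = 0 → A_y = 329.4 lb.
ΣF_x = 0: no horizontal applied forces, so A_x = 0.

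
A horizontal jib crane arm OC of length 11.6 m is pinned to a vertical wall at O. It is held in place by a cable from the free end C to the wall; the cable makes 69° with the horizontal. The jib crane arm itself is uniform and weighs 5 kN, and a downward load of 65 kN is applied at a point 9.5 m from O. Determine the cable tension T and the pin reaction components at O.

ΣM about O: T·sin69°·11.6 − 5·5.8 − 65·9.5 = 0 → T = 646.5/(11.6·0.93358) = 59.6979 ≈ 59.70 kN.
ΣF_x = 0: O_x − T·cos69° = 0 → O_x = 59.6979 × 0.358368 = 21.39 kN.
ΣF_y = 0: O_y + T·sin69° − 5 − 65 = 0 → O_y = 70 − 59.6979 × 0.93358 = 14.27 kN.

T = 59.70 kN, O_x = 21.39 kN, O_y = 14.27 kN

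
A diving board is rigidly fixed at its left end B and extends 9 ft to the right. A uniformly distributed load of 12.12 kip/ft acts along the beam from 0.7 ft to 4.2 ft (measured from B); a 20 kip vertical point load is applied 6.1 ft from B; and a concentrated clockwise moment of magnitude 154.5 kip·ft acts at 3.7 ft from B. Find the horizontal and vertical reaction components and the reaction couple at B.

B_x = 0, B_y = 62.42 kip, M_B = 380.4 kip·ft

Resultant of the distributed load: 12.12 × 3.5 = 42.42 kip at 2.45 ft from B.
ΣF_x = 0: B_x = 0.
ΣF_y = 0: B_y − 12.12·3.5 − 20 = 0 → B_y = 62.42 kip.
ΣM about B: M_B − (12.12·3.5)·2.45 − 20·6.1 − 154.5 = 0 → M_B = 380.4 kip·ft.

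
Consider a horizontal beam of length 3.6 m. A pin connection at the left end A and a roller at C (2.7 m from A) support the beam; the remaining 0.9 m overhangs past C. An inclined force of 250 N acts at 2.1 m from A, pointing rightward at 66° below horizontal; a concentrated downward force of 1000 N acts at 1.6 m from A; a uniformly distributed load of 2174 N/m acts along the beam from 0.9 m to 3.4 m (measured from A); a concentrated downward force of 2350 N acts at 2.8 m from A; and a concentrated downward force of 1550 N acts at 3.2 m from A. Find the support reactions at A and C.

A_x = -101.7 N, A_y = 1191 N, C_y = 9372 N

Resultant of the distributed load: 2174 × 2.5 = 5435 N at 2.15 m from A.
Taking moments about A: C_y·2.7 − 250·sin66°·2.1 − 1000·1.6 − (2174·2.5)·2.15 − 2350·2.8 − 1550·3.2 = 0 → C_y = 25304.9/2.7 = 9372.19 ≈ 9372 N.
ΣF_y = 0: A_y + 9372.19 − 250·sin66° − 1000 − 2174·2.5 − 2350 − 1550 = 0 → A_y = 1191 N.
ΣF_x = 0: A_x + 250·cos66° = 0 → A_x = -101.7 N.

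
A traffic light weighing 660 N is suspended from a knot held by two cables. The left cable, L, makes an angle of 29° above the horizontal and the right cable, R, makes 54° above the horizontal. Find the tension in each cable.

ΣF_x = 0: −T_L·cos29° + T_R·cos54° = 0 → T_R = 1.48799·T_L.
ΣF_y = 0: T_L·sin29° + T_R·sin54° = 660.
Substitute: T_L·(0.48481 + 1.48799·0.809017) = 660 → T_L = 390.852 ≈ 390.9 N.
Then T_R = 1.48799 × 390.852 = 581.6 N.

T_L = 390.9 N, T_R = 581.6 N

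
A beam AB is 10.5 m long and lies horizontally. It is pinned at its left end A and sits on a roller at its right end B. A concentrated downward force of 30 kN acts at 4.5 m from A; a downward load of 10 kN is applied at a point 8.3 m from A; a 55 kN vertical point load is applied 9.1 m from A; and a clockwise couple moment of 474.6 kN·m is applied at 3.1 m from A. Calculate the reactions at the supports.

A_x = 0, A_y = -18.63 kN, B_y = 113.6 kN

ΣM about A: B_y·10.5 − 30·4.5 − 10·8.3 − 55·9.1 − 474.6 = 0 → B_y = 1193.1/10.5 = 113.629 ≈ 113.6 kN.
ΣF_y = 0: A_y + 113.629 − 30 − 10 − 55 = 0 → A_y = -18.63 kN.
ΣF_x = 0: no horizontal applied forces, so A_x = 0.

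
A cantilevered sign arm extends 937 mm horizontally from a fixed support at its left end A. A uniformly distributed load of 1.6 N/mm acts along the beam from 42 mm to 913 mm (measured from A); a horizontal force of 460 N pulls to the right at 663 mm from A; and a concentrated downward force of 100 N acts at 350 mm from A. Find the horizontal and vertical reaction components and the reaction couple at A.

Resultant of the distributed load: 1.6 × 871 = 1393.6 N at 477.5 mm from A.
ΣF_x = 0: A_x + 460 = 0 → A_x = -460.0 N.
ΣF_y = 0: A_y − 1.6·871 − 100 = 0 → A_y = 1494 N.
ΣM about A: M_A − (1.6·871)·477.5 − 100·350 = 0 → M_A = 700400 N·mm.

A_x = -460.0 N, A_y = 1494 N, M_A = 700400 N·mm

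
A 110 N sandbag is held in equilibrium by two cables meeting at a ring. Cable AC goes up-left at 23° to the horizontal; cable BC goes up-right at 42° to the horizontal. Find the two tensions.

T_AC = 90.20 N, T_BC = 111.7 N

ΣF_x = 0: −T_AC·cos23° + T_BC·cos42° = 0 → T_BC = 1.23866·T_AC.
ΣF_y = 0: T_AC·sin23° + T_BC·sin42° = 110.
Substitute: T_AC·(0.390731 + 1.23866·0.669131) = 110 → T_AC = 90.1967 ≈ 90.20 N.
Then T_BC = 1.23866 × 90.1967 = 111.7 N.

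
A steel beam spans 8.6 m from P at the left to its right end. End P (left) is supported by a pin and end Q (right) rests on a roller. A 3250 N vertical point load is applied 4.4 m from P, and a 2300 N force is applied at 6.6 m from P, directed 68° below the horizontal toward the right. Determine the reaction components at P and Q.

P_x = -861.6 N, P_y = 2083 N, Q_y = 3299 N

Taking moments about P: Q_y·8.6 − 3250·4.4 − 2300·sin68°·6.6 = 0 → Q_y = 28374.7/8.6 = 3299.38 ≈ 3299 N.
ΣF_y = 0: P_y + 3299.38 − 3250 − 2300·sin68° = 0 → P_y = 2083 N.
ΣF_x = 0: P_x + 2300·cos68° = 0 → P_x = -861.6 N.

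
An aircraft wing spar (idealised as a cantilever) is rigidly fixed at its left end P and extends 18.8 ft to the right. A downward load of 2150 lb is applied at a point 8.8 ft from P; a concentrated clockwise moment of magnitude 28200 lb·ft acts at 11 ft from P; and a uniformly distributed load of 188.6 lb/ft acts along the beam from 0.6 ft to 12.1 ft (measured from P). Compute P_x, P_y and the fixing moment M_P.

Resultant of the distributed load: 188.6 × 11.5 = 2168.9 lb at 6.35 ft from P.
ΣF_x = 0: P_x = 0.
ΣF_y = 0: P_y − 2150 − 188.6·11.5 = 0 → P_y = 4319 lb.
ΣM about P: M_P − 2150·8.8 − 28200 − (188.6·11.5)·6.35 = 0 → M_P = 60890 lb·ft.

P_x = 0, P_y = 4319 lb, M_P = 60890 lb·ft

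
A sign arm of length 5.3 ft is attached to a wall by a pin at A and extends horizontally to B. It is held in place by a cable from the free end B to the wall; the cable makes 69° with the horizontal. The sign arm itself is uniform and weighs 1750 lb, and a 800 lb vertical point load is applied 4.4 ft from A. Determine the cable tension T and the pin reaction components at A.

ΣM about A: T·sin69°·5.3 − 1750·2.65 − 800·4.4 = 0 → T = 8157.5/(5.3·0.93358) = 1648.65 ≈ 1649 lb.
ΣF_x = 0: A_x − T·cos69° = 0 → A_x = 1648.65 × 0.358368 = 590.8 lb.
ΣF_y = 0: A_y + T·sin69° − 1750 − 800 = 0 → A_y = 2550 − 1648.65 × 0.93358 = 1011 lb.

T = 1649 lb, A_x = 590.8 lb, A_y = 1011 lb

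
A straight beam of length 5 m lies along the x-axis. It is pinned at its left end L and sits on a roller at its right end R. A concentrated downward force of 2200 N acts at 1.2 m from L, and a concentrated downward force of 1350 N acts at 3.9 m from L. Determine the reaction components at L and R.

Moments about L: R_y·5 − 2200·1.2 − 1350·3.9 = 0 → R_y = 7905/5 = 1581 N.
ΣF_y = 0: L_y + 1581 − 2200 − 1350 = 0 → L_y = 1969 N.
ΣF_x = 0: no horizontal applied forces, so L_x = 0.

L_x = 0, L_y = 1969 N, R_y = 1581 N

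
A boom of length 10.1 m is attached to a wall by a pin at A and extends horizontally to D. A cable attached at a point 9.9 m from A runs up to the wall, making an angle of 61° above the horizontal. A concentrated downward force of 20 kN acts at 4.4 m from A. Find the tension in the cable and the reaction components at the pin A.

T = 10.16 kN, A_x = 4.927 kN, A_y = 11.11 kN

ΣM about A: T·sin61°·9.9 − 20·4.4 = 0 → T = 88/(9.9·0.87462) = 10.1631 ≈ 10.16 kN.
ΣF_x = 0: A_x − T·cos61° = 0 → A_x = 10.1631 × 0.48481 = 4.927 kN.
ΣF_y = 0: A_y + T·sin61° − 20 = 0 → A_y = 20 − 10.1631 × 0.87462 = 11.11 kN.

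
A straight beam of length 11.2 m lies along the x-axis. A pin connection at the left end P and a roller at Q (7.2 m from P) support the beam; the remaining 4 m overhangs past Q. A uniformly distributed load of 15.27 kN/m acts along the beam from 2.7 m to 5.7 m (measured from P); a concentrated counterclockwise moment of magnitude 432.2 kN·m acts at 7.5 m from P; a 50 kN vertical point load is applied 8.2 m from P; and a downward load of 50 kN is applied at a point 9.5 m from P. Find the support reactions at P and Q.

P_x = 0, P_y = 56.20 kN, Q_y = 89.61 kN

Resultant of the distributed load: 15.27 × 3 = 45.81 kN at 4.2 m from P.
ΣM about P: Q_y·7.2 − (15.27·3)·4.2 + 432.2 − 50·8.2 − 50·9.5 = 0 → Q_y = 645.202/7.2 = 89.6114 ≈ 89.61 kN.
ΣF_y = 0: P_y + 89.6114 − 15.27·3 − 50 − 50 = 0 → P_y = 56.20 kN.
ΣF_x = 0: no horizontal applied forces, so P_x = 0.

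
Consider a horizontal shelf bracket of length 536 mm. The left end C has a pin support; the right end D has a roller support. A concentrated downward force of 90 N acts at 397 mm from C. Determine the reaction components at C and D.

Taking moments about C: D_y·536 − 90·397 = 0 → D_y = 35730/536 = 66.6604 ≈ 66.66 N.
ΣF_y = 0: C_y + 66.6604 − 90 = 0 → C_y = 23.34 N.
ΣF_x = 0: no horizontal applied forces, so C_x = 0.

C_x = 0, C_y = 23.34 N, D_y = 66.66 N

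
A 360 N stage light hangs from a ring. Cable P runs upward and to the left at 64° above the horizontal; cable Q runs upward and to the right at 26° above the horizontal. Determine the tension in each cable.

T_P = 323.6 N, T_Q = 157.8 N

ΣF_x = 0: −T_P·cos64° + T_Q·cos26° = 0 → T_Q = 0.487733·T_P.
ΣF_y = 0: T_P·sin64° + T_Q·sin26° = 360.
Substitute: T_P·(0.898794 + 0.487733·0.438371) = 360 → T_P = 323.566 ≈ 323.6 N.
Then T_Q = 0.487733 × 323.566 = 157.8 N.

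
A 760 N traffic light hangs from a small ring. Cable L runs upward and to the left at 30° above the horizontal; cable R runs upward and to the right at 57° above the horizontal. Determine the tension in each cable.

ΣF_x = 0: −T_L·cos30° + T_R·cos57° = 0 → T_R = 1.59009·T_L.
ΣF_y = 0: T_L·sin30° + T_R·sin57° = 760.
Substitute: T_L·(0.5 + 1.59009·0.838671) = 760 → T_L = 414.494 ≈ 414.5 N.
Then T_R = 1.59009 × 414.494 = 659.1 N.

T_L = 414.5 N, T_R = 659.1 N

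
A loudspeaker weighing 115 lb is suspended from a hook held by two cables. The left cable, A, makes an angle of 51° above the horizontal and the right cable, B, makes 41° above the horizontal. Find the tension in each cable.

T_A = 86.84 lb, T_B = 72.42 lb

ΣF_x = 0: −T_A·cos51° + T_B·cos41° = 0 → T_B = 0.833858·T_A.
ΣF_y = 0: T_A·sin51° + T_B·sin41° = 115.
Substitute: T_A·(0.777146 + 0.833858·0.656059) = 115 → T_A = 86.8445 ≈ 86.84 lb.
Then T_B = 0.833858 × 86.8445 = 72.42 lb.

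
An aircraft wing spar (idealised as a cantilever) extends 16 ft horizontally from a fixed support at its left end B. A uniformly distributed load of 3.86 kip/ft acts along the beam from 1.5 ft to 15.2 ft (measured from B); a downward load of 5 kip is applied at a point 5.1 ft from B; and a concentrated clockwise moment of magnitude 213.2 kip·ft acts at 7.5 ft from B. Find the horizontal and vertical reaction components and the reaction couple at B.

Resultant of the distributed load: 3.86 × 13.7 = 52.882 kip at 8.35 ft from B.
ΣF_x = 0: B_x = 0.
ΣF_y = 0: B_y − 3.86·13.7 − 5 = 0 → B_y = 57.88 kip.
ΣM about B: M_B − (3.86·13.7)·8.35 − 5·5.1 − 213.2 = 0 → M_B = 680.3 kip·ft.

B_x = 0, B_y = 57.88 kip, M_B = 680.3 kip·ft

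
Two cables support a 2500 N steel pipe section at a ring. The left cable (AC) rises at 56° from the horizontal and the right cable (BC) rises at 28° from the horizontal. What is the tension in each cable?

T_AC = 2220 N, T_BC = 1406 N

ΣF_x = 0: −T_AC·cos56° + T_BC·cos28° = 0 → T_BC = 0.633325·T_AC.
ΣF_y = 0: T_AC·sin56° + T_BC·sin28° = 2500.
Substitute: T_AC·(0.829038 + 0.633325·0.469472) = 2500 → T_AC = 2219.53 ≈ 2220 N.
Then T_BC = 0.633325 × 2219.53 = 1406 N.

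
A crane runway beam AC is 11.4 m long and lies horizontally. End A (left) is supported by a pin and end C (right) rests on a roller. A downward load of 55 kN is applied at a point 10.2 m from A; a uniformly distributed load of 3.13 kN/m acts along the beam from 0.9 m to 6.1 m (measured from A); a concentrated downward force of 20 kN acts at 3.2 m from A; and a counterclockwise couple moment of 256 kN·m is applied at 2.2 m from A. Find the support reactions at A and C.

Resultant of the distributed load: 3.13 × 5.2 = 16.276 kN at 3.5 m from A.
Moments about A: C_y·11.4 − 55·10.2 − (3.13·5.2)·3.5 − 20·3.2 + 256 = 0 → C_y = 425.966/11.4 = 37.3654 ≈ 37.37 kN.
ΣF_y = 0: A_y + 37.3654 − 55 − 3.13·5.2 − 20 = 0 → A_y = 53.91 kN.
ΣF_x = 0: no horizontal applied forces, so A_x = 0.

A_x = 0, A_y = 53.91 kN, C_y = 37.37 kN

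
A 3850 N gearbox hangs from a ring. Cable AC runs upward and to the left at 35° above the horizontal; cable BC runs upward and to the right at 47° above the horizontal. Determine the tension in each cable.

ΣF_x = 0: −T_AC·cos35° + T_BC·cos47° = 0 → T_BC = 1.20111·T_AC.
ΣF_y = 0: T_AC·sin35° + T_BC·sin47° = 3850.
Substitute: T_AC·(0.573576 + 1.20111·0.731354) = 3850 → T_AC = 2651.49 ≈ 2651 N.
Then T_BC = 1.20111 × 2651.49 = 3185 N.

T_AC = 2651 N, T_BC = 3185 N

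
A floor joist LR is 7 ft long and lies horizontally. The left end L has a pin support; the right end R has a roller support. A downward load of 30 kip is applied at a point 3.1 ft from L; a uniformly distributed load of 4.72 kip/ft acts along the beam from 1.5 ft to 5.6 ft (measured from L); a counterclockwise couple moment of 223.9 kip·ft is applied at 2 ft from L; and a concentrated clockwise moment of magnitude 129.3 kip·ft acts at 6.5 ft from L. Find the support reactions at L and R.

Resultant of the distributed load: 4.72 × 4.1 = 19.352 kip at 3.55 ft from L.
Moments about L: R_y·7 − 30·3.1 − (4.72·4.1)·3.55 + 223.9 − 129.3 = 0 → R_y = 67.0996/7 = 9.58566 ≈ 9.586 kip.
ΣF_y = 0: L_y + 9.58566 − 30 − 4.72·4.1 = 0 → L_y = 39.77 kip.
ΣF_x = 0: no horizontal applied forces, so L_x = 0.

L_x = 0, L_y = 39.77 kip, R_y = 9.586 kip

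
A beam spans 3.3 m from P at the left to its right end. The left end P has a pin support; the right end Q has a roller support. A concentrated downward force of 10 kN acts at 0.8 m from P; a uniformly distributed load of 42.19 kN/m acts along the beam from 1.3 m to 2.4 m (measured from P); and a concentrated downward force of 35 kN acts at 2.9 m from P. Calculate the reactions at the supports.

Resultant of the distributed load: 42.19 × 1.1 = 46.409 kN at 1.85 m from P.
Moments about P: Q_y·3.3 − 10·0.8 − (42.19·1.1)·1.85 − 35·2.9 = 0 → Q_y = 195.35665/3.3 = 59.199 ≈ 59.20 kN.
ΣF_y = 0: P_y + 59.199 − 10 − 42.19·1.1 − 35 = 0 → P_y = 32.21 kN.
ΣF_x = 0: no horizontal applied forces, so P_x = 0.

P_x = 0, P_y = 32.21 kN, Q_y = 59.20 kN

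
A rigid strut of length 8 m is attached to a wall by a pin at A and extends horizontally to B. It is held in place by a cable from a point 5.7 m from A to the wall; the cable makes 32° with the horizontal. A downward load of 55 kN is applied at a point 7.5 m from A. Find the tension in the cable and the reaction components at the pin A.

T = 136.6 kN, A_x = 115.8 kN, A_y = -17.37 kN

ΣM about A: T·sin32°·5.7 − 55·7.5 = 0 → T = 412.5/(5.7·0.529919) = 136.565 ≈ 136.6 kN.
ΣF_x = 0: A_x − T·cos32° = 0 → A_x = 136.565 × 0.848048 = 115.8 kN.
ΣF_y = 0: A_y + T·sin32° − 55 = 0 → A_y = 55 − 136.565 × 0.529919 = -17.37 kN.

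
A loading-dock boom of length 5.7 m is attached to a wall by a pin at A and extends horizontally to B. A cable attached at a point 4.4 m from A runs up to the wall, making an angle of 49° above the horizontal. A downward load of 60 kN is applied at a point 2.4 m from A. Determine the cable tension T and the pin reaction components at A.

T = 43.36 kN, A_x = 28.45 kN, A_y = 27.27 kN

ΣM about A: T·sin49°·4.4 − 60·2.4 = 0 → T = 144/(4.4·0.75471) = 43.364 ≈ 43.36 kN.
ΣF_x = 0: A_x − T·cos49° = 0 → A_x = 43.364 × 0.656059 = 28.45 kN.
ΣF_y = 0: A_y + T·sin49° − 60 = 0 → A_y = 60 − 43.364 × 0.75471 = 27.27 kN.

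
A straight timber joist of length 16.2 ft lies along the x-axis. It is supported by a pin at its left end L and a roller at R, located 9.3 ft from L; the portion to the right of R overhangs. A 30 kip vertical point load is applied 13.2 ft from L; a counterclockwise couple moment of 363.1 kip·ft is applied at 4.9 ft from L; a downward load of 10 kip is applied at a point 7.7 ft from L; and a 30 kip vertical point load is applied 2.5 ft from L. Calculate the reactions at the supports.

L_x = 0, L_y = 50.12 kip, R_y = 19.88 kip

Taking moments about L: R_y·9.3 − 30·13.2 + 363.1 − 10·7.7 − 30·2.5 = 0 → R_y = 184.9/9.3 = 19.8817 ≈ 19.88 kip.
ΣF_y = 0: L_y + 19.8817 − 30 − 10 − 30 = 0 → L_y = 50.12 kip.
ΣF_x = 0: no horizontal applied forces, so L_x = 0.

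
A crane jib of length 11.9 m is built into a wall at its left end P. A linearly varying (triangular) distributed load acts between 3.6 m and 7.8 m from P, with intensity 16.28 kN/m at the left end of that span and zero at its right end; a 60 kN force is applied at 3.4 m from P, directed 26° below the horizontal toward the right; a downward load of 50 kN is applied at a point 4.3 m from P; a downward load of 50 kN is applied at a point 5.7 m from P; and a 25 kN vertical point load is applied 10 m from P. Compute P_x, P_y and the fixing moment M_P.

P_x = -53.93 kN, P_y = 185.5 kN, M_P = 1010 kN·m

Resultant of the triangular load: ½ × 16.28 × 4.2 = 34.188 kN, acting at 5 m from P (one-third of the span from the peak).
ΣF_x = 0: P_x + 60·cos26° = 0 → P_x = -53.93 kN.
ΣF_y = 0: P_y − ½·16.28·4.2 − 60·sin26° − 50 − 50 − 25 = 0 → P_y = 185.5 kN.
ΣM about P: M_P − (½·16.28·4.2)·5 − 60·sin26°·3.4 − 50·4.3 − 50·5.7 − 25·10 = 0 → M_P = 1010 kN·m.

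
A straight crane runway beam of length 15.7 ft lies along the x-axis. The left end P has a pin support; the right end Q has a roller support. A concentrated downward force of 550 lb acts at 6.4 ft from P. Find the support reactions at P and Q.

ΣM about P: Q_y·15.7 − 550·6.4 = 0 → Q_y = 3520/15.7 = 224.204 ≈ 224.2 lb.
ΣF_y = 0: P_y + 224.204 − 550 = 0 → P_y = 325.8 lb.
ΣF_x = 0: no horizontal applied forces, so P_x = 0.

P_x = 0, P_y = 325.8 lb, Q_y = 224.2 lb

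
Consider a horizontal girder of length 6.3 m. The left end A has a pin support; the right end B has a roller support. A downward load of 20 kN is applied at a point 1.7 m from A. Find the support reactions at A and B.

Taking moments about A: B_y·6.3 − 20·1.7 = 0 → B_y = 34/6.3 = 5.39683 ≈ 5.397 kN.
ΣF_y = 0: A_y + 5.39683 − 20 = 0 → A_y = 14.60 kN.
ΣF_x = 0: no horizontal applied forces, so A_x = 0.

A_x = 0, A_y = 14.60 kN, B_y = 5.397 kN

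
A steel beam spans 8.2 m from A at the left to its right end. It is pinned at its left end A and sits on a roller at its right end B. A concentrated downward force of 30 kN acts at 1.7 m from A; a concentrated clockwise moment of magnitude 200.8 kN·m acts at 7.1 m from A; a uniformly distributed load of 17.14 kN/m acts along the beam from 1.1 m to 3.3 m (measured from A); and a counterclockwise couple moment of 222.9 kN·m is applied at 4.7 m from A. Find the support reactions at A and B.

Resultant of the distributed load: 17.14 × 2.2 = 37.708 kN at 2.2 m from A.
Taking moments about A: B_y·8.2 − 30·1.7 − 200.8 − (17.14·2.2)·2.2 + 222.9 = 0 → B_y = 111.8576/8.2 = 13.6412 ≈ 13.64 kN.
ΣF_y = 0: A_y + 13.6412 − 30 − 17.14·2.2 = 0 → A_y = 54.07 kN.
ΣF_x = 0: no horizontal applied forces, so A_x = 0.

A_x = 0, A_y = 54.07 kN, B_y = 13.64 kN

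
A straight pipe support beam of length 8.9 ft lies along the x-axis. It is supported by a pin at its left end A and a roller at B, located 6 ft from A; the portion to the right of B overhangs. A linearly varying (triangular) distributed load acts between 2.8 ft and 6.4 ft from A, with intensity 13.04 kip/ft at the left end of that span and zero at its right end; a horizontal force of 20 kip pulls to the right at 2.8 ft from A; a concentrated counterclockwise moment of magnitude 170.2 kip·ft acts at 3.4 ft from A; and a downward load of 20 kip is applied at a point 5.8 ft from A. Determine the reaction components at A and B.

A_x = -20.00 kip, A_y = 36.86 kip, B_y = 6.615 kip

Resultant of the triangular load: ½ × 13.04 × 3.6 = 23.472 kip, acting at 4 ft from A (one-third of the span from the peak).
ΣM about A: B_y·6 − (½·13.04·3.6)·4 + 170.2 − 20·5.8 = 0 → B_y = 39.688/6 = 6.61467 ≈ 6.615 kip.
ΣF_y = 0: A_y + 6.61467 − ½·13.04·3.6 − 20 = 0 → A_y = 36.86 kip.
ΣF_x = 0: A_x + 20 = 0 → A_x = -20.00 kip.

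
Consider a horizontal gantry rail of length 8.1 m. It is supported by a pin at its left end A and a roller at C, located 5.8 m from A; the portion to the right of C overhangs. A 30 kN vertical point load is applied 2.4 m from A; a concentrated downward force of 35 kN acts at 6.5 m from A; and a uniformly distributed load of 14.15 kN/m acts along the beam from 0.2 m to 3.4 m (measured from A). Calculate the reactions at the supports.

A_x = 0, A_y = 44.59 kN, C_y = 65.69 kN

Resultant of the distributed load: 14.15 × 3.2 = 45.28 kN at 1.8 m from A.
ΣM about A: C_y·5.8 − 30·2.4 − 35·6.5 − (14.15·3.2)·1.8 = 0 → C_y = 381.004/5.8 = 65.6903 ≈ 65.69 kN.
ΣF_y = 0: A_y + 65.6903 − 30 − 35 − 14.15·3.2 = 0 → A_y = 44.59 kN.
ΣF_x = 0: no horizontal applied forces, so A_x = 0.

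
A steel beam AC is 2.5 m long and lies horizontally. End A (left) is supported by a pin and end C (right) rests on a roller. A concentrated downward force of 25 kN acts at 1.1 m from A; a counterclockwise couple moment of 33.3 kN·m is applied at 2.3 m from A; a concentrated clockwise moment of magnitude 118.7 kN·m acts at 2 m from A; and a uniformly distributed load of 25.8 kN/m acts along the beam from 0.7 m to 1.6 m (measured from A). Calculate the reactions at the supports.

A_x = 0, A_y = -7.621 kN, C_y = 55.84 kN

Resultant of the distributed load: 25.8 × 0.9 = 23.22 kN at 1.15 m from A.
ΣM about A: C_y·2.5 − 25·1.1 + 33.3 − 118.7 − (25.8·0.9)·1.15 = 0 → C_y = 139.603/2.5 = 55.8412 ≈ 55.84 kN.
ΣF_y = 0: A_y + 55.8412 − 25 − 25.8·0.9 = 0 → A_y = -7.621 kN.
ΣF_x = 0: no horizontal applied forces, so A_x = 0.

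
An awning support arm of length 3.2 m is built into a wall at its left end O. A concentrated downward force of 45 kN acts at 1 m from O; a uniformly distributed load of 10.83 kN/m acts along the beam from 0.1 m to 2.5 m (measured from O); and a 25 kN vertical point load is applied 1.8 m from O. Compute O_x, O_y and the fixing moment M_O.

Resultant of the distributed load: 10.83 × 2.4 = 25.992 kN at 1.3 m from O.
ΣF_x = 0: O_x = 0.
ΣF_y = 0: O_y − 45 − 10.83·2.4 − 25 = 0 → O_y = 95.99 kN.
ΣM about O: M_O − 45·1 − (10.83·2.4)·1.3 − 25·1.8 = 0 → M_O = 123.8 kN·m.

O_x = 0, O_y = 95.99 kN, M_O = 123.8 kN·m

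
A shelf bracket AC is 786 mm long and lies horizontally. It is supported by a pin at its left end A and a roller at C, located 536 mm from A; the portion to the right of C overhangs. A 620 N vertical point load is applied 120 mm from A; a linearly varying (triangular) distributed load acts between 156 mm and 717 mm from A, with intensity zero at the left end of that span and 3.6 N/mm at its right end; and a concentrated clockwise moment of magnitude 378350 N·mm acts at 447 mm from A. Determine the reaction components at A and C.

Resultant of the triangular load: ½ × 3.6 × 561 = 1009.8 N, acting at 530 mm from A (one-third of the span from the peak).
Taking moments about A: C_y·536 − 620·120 − (½·3.6·561)·530 − 378350 = 0 → C_y = 987944/536 = 1843.18 ≈ 1843 N.
ΣF_y = 0: A_y + 1843.18 − 620 − ½·3.6·561 = 0 → A_y = -213.4 N.
ΣF_x = 0: no horizontal applied forces, so A_x = 0.

A_x = 0, A_y = -213.4 N, C_y = 1843 N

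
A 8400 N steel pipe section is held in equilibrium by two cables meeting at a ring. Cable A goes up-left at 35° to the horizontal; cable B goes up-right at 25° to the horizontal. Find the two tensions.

T_A = 8791 N, T_B = 7945 N

ΣF_x = 0: −T_A·cos35° + T_B·cos25° = 0 → T_B = 0.903834·T_A.
ΣF_y = 0: T_A·sin35° + T_B·sin25° = 8400.
Substitute: T_A·(0.573576 + 0.903834·0.422618) = 8400 → T_A = 8790.73 ≈ 8791 N.
Then T_B = 0.903834 × 8790.73 = 7945 N.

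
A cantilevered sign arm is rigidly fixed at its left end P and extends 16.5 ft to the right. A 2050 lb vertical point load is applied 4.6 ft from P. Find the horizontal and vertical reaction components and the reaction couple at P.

P_x = 0, P_y = 2050 lb, M_P = 9430 lb·ft

ΣF_x = 0: P_x = 0.
ΣF_y = 0: P_y − 2050 = 0 → P_y = 2050 lb.
ΣM about P: M_P − 2050·4.6 = 0 → M_P = 9430 lb·ft.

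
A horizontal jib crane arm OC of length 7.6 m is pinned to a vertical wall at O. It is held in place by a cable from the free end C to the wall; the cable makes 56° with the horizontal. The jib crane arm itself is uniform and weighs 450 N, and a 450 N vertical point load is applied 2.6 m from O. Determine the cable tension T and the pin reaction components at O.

ΣM about O: T·sin56°·7.6 − 450·3.8 − 450·2.6 = 0 → T = 2880/(7.6·0.829038) = 457.093 ≈ 457.1 N.
ΣF_x = 0: O_x − T·cos56° = 0 → O_x = 457.093 × 0.559193 = 255.6 N.
ΣF_y = 0: O_y + T·sin56° − 450 − 450 = 0 → O_y = 900 − 457.093 × 0.829038 = 521.1 N.

T = 457.1 N, O_x = 255.6 N, O_y = 521.1 N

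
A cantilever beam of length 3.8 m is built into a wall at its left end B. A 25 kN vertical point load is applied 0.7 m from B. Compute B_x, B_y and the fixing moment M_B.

B_x = 0, B_y = 25.00 kN, M_B = 17.50 kN·m

ΣF_x = 0: B_x = 0.
ΣF_y = 0: B_y − 25 = 0 → B_y = 25.00 kN.
ΣM about B: M_B − 25·0.7 = 0 → M_B = 17.50 kN·m.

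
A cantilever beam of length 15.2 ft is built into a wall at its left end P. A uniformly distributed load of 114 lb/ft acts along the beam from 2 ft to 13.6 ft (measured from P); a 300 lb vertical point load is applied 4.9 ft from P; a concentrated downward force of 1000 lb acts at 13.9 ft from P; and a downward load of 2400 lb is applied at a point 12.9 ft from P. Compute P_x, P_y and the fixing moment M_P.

P_x = 0, P_y = 5022 lb, M_P = 56640 lb·ft

Resultant of the distributed load: 114 × 11.6 = 1322.4 lb at 7.8 ft from P.
ΣF_x = 0: P_x = 0.
ΣF_y = 0: P_y − 114·11.6 − 300 − 1000 − 2400 = 0 → P_y = 5022 lb.
ΣM about P: M_P − (114·11.6)·7.8 − 300·4.9 − 1000·13.9 − 2400·12.9 = 0 → M_P = 56640 lb·ft.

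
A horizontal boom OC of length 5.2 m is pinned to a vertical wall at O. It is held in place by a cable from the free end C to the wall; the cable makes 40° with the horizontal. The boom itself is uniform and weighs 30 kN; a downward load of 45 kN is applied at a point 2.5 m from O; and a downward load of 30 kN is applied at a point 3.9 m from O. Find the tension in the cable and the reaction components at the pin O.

T = 92.00 kN, O_x = 70.47 kN, O_y = 45.87 kN

ΣM about O: T·sin40°·5.2 − 30·2.6 − 45·2.5 − 30·3.9 = 0 → T = 307.5/(5.2·0.642788) = 91.9971 ≈ 92.00 kN.
ΣF_x = 0: O_x − T·cos40° = 0 → O_x = 91.9971 × 0.766044 = 70.47 kN.
ΣF_y = 0: O_y + T·sin40° − 30 − 45 − 30 = 0 → O_y = 105 − 91.9971 × 0.642788 = 45.87 kN.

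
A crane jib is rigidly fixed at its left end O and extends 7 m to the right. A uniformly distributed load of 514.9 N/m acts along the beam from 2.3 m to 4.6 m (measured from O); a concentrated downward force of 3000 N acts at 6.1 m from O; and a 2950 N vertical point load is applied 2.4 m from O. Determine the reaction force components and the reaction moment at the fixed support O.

O_x = 0, O_y = 7134 N, M_O = 29470 N·m

Resultant of the distributed load: 514.9 × 2.3 = 1184.27 N at 3.45 m from O.
ΣF_x = 0: O_x = 0.
ΣF_y = 0: O_y − 514.9·2.3 − 3000 − 2950 = 0 → O_y = 7134 N.
ΣM about O: M_O − (514.9·2.3)·3.45 − 3000·6.1 − 2950·2.4 = 0 → M_O = 29470 N·m.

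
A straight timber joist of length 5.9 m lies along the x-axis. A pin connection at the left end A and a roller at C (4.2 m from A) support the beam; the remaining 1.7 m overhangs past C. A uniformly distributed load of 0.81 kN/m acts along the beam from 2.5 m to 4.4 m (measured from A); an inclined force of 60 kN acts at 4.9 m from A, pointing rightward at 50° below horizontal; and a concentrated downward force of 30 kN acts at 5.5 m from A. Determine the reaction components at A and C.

Resultant of the distributed load: 0.81 × 1.9 = 1.539 kN at 3.45 m from A.
Taking moments about A: C_y·4.2 − (0.81·1.9)·3.45 − 60·sin50°·4.9 − 30·5.5 = 0 → C_y = 395.527/4.2 = 94.1731 ≈ 94.17 kN.
ΣF_y = 0: A_y + 94.1731 − 0.81·1.9 − 60·sin50° − 30 = 0 → A_y = -16.67 kN.
ΣF_x = 0: A_x + 60·cos50° = 0 → A_x = -38.57 kN.

A_x = -38.57 kN, A_y = -16.67 kN, C_y = 94.17 kN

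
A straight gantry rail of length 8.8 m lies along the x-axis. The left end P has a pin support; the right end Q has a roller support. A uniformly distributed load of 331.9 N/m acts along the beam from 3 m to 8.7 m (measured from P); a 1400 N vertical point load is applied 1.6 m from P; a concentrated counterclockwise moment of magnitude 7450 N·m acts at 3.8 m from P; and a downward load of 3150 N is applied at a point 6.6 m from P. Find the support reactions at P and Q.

P_x = 0, P_y = 3414 N, Q_y = 3028 N

Resultant of the distributed load: 331.9 × 5.7 = 1891.83 N at 5.85 m from P.
ΣM about P: Q_y·8.8 − (331.9·5.7)·5.85 − 1400·1.6 + 7450 − 3150·6.6 = 0 → Q_y = 26647.2055/8.8 = 3028.09 ≈ 3028 N.
ΣF_y = 0: P_y + 3028.09 − 331.9·5.7 − 1400 − 3150 = 0 → P_y = 3414 N.
ΣF_x = 0: no horizontal applied forces, so P_x = 0.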